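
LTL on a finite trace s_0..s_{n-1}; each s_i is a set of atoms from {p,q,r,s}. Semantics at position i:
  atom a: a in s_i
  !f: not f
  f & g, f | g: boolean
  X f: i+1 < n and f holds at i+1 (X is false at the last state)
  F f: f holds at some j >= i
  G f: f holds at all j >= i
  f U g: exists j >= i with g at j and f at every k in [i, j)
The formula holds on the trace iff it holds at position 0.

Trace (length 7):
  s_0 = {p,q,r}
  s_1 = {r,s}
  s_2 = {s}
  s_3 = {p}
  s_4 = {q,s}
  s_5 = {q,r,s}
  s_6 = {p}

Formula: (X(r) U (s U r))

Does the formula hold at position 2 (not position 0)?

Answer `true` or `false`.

Answer: false

Derivation:
s_0={p,q,r}: (X(r) U (s U r))=True X(r)=True r=True (s U r)=True s=False
s_1={r,s}: (X(r) U (s U r))=True X(r)=False r=True (s U r)=True s=True
s_2={s}: (X(r) U (s U r))=False X(r)=False r=False (s U r)=False s=True
s_3={p}: (X(r) U (s U r))=False X(r)=False r=False (s U r)=False s=False
s_4={q,s}: (X(r) U (s U r))=True X(r)=True r=False (s U r)=True s=True
s_5={q,r,s}: (X(r) U (s U r))=True X(r)=False r=True (s U r)=True s=True
s_6={p}: (X(r) U (s U r))=False X(r)=False r=False (s U r)=False s=False
Evaluating at position 2: result = False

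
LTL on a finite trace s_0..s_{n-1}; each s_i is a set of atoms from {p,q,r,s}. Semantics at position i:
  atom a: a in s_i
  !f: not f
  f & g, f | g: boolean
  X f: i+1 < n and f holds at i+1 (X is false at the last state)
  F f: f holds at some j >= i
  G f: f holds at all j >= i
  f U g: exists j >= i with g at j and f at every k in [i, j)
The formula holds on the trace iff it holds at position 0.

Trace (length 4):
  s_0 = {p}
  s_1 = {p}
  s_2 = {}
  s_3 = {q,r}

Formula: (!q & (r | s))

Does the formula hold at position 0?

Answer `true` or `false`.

s_0={p}: (!q & (r | s))=False !q=True q=False (r | s)=False r=False s=False
s_1={p}: (!q & (r | s))=False !q=True q=False (r | s)=False r=False s=False
s_2={}: (!q & (r | s))=False !q=True q=False (r | s)=False r=False s=False
s_3={q,r}: (!q & (r | s))=False !q=False q=True (r | s)=True r=True s=False

Answer: false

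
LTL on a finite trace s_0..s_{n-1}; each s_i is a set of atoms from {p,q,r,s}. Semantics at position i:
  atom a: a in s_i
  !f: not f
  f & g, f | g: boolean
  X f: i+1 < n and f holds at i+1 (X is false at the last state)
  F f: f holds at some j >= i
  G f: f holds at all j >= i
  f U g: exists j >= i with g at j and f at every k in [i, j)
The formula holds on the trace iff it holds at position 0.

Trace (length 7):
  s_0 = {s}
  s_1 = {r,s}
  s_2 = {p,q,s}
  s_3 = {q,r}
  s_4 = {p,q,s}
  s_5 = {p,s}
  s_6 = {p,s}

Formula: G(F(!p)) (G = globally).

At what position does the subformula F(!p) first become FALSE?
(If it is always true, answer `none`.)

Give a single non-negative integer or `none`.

Answer: 4

Derivation:
s_0={s}: F(!p)=True !p=True p=False
s_1={r,s}: F(!p)=True !p=True p=False
s_2={p,q,s}: F(!p)=True !p=False p=True
s_3={q,r}: F(!p)=True !p=True p=False
s_4={p,q,s}: F(!p)=False !p=False p=True
s_5={p,s}: F(!p)=False !p=False p=True
s_6={p,s}: F(!p)=False !p=False p=True
G(F(!p)) holds globally = False
First violation at position 4.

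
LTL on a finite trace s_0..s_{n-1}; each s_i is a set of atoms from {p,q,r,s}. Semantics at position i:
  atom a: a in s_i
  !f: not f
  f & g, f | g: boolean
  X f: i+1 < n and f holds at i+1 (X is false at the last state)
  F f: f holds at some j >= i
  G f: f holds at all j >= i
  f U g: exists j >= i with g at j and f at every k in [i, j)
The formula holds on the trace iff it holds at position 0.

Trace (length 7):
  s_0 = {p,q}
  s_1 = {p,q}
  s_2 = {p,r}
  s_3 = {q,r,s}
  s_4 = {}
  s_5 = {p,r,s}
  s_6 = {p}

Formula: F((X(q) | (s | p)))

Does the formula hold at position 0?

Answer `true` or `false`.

s_0={p,q}: F((X(q) | (s | p)))=True (X(q) | (s | p))=True X(q)=True q=True (s | p)=True s=False p=True
s_1={p,q}: F((X(q) | (s | p)))=True (X(q) | (s | p))=True X(q)=False q=True (s | p)=True s=False p=True
s_2={p,r}: F((X(q) | (s | p)))=True (X(q) | (s | p))=True X(q)=True q=False (s | p)=True s=False p=True
s_3={q,r,s}: F((X(q) | (s | p)))=True (X(q) | (s | p))=True X(q)=False q=True (s | p)=True s=True p=False
s_4={}: F((X(q) | (s | p)))=True (X(q) | (s | p))=False X(q)=False q=False (s | p)=False s=False p=False
s_5={p,r,s}: F((X(q) | (s | p)))=True (X(q) | (s | p))=True X(q)=False q=False (s | p)=True s=True p=True
s_6={p}: F((X(q) | (s | p)))=True (X(q) | (s | p))=True X(q)=False q=False (s | p)=True s=False p=True

Answer: true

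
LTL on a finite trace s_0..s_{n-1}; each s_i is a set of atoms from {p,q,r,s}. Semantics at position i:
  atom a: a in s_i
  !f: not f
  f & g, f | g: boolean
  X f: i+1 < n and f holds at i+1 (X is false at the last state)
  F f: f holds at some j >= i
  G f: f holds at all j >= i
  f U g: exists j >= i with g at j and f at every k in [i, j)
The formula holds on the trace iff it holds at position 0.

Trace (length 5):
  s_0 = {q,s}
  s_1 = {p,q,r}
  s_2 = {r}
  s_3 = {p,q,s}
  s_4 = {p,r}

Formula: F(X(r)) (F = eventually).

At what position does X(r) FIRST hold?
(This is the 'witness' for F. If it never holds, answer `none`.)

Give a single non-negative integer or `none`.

s_0={q,s}: X(r)=True r=False
s_1={p,q,r}: X(r)=True r=True
s_2={r}: X(r)=False r=True
s_3={p,q,s}: X(r)=True r=False
s_4={p,r}: X(r)=False r=True
F(X(r)) holds; first witness at position 0.

Answer: 0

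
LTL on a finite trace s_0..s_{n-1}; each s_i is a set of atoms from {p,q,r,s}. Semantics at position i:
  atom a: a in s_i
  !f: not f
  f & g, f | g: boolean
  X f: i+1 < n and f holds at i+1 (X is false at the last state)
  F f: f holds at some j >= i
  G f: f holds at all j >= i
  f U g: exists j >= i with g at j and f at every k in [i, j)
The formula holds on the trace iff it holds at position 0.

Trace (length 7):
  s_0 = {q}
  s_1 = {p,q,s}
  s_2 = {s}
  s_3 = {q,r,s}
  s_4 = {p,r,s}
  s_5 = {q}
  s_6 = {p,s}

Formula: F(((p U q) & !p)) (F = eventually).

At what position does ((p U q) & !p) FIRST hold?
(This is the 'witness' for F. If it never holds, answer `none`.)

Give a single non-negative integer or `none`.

s_0={q}: ((p U q) & !p)=True (p U q)=True p=False q=True !p=True
s_1={p,q,s}: ((p U q) & !p)=False (p U q)=True p=True q=True !p=False
s_2={s}: ((p U q) & !p)=False (p U q)=False p=False q=False !p=True
s_3={q,r,s}: ((p U q) & !p)=True (p U q)=True p=False q=True !p=True
s_4={p,r,s}: ((p U q) & !p)=False (p U q)=True p=True q=False !p=False
s_5={q}: ((p U q) & !p)=True (p U q)=True p=False q=True !p=True
s_6={p,s}: ((p U q) & !p)=False (p U q)=False p=True q=False !p=False
F(((p U q) & !p)) holds; first witness at position 0.

Answer: 0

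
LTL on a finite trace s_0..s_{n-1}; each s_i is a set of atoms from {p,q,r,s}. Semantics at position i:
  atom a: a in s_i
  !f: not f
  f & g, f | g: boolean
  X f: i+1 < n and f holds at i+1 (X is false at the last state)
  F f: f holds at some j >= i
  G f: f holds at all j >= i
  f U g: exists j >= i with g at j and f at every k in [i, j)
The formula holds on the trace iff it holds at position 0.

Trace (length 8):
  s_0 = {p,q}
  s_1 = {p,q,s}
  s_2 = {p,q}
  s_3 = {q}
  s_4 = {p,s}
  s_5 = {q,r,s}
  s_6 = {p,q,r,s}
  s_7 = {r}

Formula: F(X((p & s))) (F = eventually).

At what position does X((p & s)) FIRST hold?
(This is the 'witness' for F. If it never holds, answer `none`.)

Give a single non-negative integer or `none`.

Answer: 0

Derivation:
s_0={p,q}: X((p & s))=True (p & s)=False p=True s=False
s_1={p,q,s}: X((p & s))=False (p & s)=True p=True s=True
s_2={p,q}: X((p & s))=False (p & s)=False p=True s=False
s_3={q}: X((p & s))=True (p & s)=False p=False s=False
s_4={p,s}: X((p & s))=False (p & s)=True p=True s=True
s_5={q,r,s}: X((p & s))=True (p & s)=False p=False s=True
s_6={p,q,r,s}: X((p & s))=False (p & s)=True p=True s=True
s_7={r}: X((p & s))=False (p & s)=False p=False s=False
F(X((p & s))) holds; first witness at position 0.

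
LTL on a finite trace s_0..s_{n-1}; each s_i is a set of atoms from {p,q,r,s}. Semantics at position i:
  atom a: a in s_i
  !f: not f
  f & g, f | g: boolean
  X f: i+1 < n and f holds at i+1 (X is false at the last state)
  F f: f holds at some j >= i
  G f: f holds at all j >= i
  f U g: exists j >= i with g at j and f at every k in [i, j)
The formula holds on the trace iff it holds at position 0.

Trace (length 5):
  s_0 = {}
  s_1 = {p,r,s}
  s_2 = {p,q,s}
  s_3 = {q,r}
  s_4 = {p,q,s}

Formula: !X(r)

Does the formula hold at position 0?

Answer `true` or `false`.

s_0={}: !X(r)=False X(r)=True r=False
s_1={p,r,s}: !X(r)=True X(r)=False r=True
s_2={p,q,s}: !X(r)=False X(r)=True r=False
s_3={q,r}: !X(r)=True X(r)=False r=True
s_4={p,q,s}: !X(r)=True X(r)=False r=False

Answer: false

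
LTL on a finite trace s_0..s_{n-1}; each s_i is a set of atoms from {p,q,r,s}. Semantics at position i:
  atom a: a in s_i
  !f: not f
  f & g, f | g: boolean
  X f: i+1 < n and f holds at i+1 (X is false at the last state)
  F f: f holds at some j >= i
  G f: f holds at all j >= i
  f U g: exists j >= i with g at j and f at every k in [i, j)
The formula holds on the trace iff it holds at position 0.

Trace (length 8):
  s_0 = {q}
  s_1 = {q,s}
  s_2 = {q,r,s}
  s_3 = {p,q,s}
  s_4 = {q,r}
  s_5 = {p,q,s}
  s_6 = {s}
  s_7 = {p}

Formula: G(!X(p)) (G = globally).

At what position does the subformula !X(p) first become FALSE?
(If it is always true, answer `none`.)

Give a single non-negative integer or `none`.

Answer: 2

Derivation:
s_0={q}: !X(p)=True X(p)=False p=False
s_1={q,s}: !X(p)=True X(p)=False p=False
s_2={q,r,s}: !X(p)=False X(p)=True p=False
s_3={p,q,s}: !X(p)=True X(p)=False p=True
s_4={q,r}: !X(p)=False X(p)=True p=False
s_5={p,q,s}: !X(p)=True X(p)=False p=True
s_6={s}: !X(p)=False X(p)=True p=False
s_7={p}: !X(p)=True X(p)=False p=True
G(!X(p)) holds globally = False
First violation at position 2.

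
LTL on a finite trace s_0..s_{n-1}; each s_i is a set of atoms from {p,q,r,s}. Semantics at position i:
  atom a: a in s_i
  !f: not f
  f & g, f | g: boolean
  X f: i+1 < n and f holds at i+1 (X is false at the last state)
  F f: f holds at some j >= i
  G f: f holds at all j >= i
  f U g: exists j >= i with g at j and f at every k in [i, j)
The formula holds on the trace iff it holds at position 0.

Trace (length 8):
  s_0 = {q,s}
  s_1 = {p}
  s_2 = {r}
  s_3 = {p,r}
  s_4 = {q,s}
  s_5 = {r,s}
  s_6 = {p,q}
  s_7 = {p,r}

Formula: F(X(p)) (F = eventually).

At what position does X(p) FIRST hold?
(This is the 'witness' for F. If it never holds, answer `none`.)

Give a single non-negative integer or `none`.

Answer: 0

Derivation:
s_0={q,s}: X(p)=True p=False
s_1={p}: X(p)=False p=True
s_2={r}: X(p)=True p=False
s_3={p,r}: X(p)=False p=True
s_4={q,s}: X(p)=False p=False
s_5={r,s}: X(p)=True p=False
s_6={p,q}: X(p)=True p=True
s_7={p,r}: X(p)=False p=True
F(X(p)) holds; first witness at position 0.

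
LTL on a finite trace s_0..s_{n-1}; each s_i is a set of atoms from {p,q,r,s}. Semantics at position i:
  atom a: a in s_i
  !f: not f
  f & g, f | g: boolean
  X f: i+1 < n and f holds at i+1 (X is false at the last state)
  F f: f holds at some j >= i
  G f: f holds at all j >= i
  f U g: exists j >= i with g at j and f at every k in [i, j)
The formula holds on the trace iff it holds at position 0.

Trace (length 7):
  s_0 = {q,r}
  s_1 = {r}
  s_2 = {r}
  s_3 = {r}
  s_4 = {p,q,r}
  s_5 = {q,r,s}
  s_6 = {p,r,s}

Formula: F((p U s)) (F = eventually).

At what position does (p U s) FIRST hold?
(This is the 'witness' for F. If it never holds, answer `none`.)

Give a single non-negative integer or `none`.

s_0={q,r}: (p U s)=False p=False s=False
s_1={r}: (p U s)=False p=False s=False
s_2={r}: (p U s)=False p=False s=False
s_3={r}: (p U s)=False p=False s=False
s_4={p,q,r}: (p U s)=True p=True s=False
s_5={q,r,s}: (p U s)=True p=False s=True
s_6={p,r,s}: (p U s)=True p=True s=True
F((p U s)) holds; first witness at position 4.

Answer: 4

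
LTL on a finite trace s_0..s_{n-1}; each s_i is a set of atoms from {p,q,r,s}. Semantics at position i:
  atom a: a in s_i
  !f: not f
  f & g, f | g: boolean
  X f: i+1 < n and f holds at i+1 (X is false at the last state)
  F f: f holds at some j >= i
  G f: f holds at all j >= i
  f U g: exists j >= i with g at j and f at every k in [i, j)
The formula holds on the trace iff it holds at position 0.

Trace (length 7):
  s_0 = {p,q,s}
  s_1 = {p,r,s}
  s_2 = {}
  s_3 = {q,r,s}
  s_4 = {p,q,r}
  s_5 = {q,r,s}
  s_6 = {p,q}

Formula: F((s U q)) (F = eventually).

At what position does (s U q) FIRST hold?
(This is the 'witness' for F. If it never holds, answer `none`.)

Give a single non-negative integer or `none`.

Answer: 0

Derivation:
s_0={p,q,s}: (s U q)=True s=True q=True
s_1={p,r,s}: (s U q)=False s=True q=False
s_2={}: (s U q)=False s=False q=False
s_3={q,r,s}: (s U q)=True s=True q=True
s_4={p,q,r}: (s U q)=True s=False q=True
s_5={q,r,s}: (s U q)=True s=True q=True
s_6={p,q}: (s U q)=True s=False q=True
F((s U q)) holds; first witness at position 0.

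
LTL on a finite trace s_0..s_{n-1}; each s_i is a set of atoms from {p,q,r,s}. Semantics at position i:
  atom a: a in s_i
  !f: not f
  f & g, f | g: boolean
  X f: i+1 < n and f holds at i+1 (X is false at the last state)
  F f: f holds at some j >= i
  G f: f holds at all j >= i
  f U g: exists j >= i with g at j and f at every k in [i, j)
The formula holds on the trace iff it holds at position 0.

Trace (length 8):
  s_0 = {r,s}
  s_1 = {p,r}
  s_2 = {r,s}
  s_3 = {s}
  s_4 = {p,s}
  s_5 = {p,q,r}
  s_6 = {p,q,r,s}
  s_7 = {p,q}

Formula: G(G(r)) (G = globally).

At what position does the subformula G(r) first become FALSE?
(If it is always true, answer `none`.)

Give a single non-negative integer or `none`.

Answer: 0

Derivation:
s_0={r,s}: G(r)=False r=True
s_1={p,r}: G(r)=False r=True
s_2={r,s}: G(r)=False r=True
s_3={s}: G(r)=False r=False
s_4={p,s}: G(r)=False r=False
s_5={p,q,r}: G(r)=False r=True
s_6={p,q,r,s}: G(r)=False r=True
s_7={p,q}: G(r)=False r=False
G(G(r)) holds globally = False
First violation at position 0.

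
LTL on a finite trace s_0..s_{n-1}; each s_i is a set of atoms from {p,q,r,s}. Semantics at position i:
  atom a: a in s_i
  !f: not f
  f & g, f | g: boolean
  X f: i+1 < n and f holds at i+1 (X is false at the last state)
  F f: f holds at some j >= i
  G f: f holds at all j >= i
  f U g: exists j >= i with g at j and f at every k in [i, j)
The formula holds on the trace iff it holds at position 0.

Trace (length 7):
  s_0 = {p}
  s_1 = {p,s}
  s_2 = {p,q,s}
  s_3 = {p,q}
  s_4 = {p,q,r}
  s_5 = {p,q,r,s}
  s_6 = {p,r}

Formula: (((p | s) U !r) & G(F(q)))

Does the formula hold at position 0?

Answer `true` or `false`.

Answer: false

Derivation:
s_0={p}: (((p | s) U !r) & G(F(q)))=False ((p | s) U !r)=True (p | s)=True p=True s=False !r=True r=False G(F(q))=False F(q)=True q=False
s_1={p,s}: (((p | s) U !r) & G(F(q)))=False ((p | s) U !r)=True (p | s)=True p=True s=True !r=True r=False G(F(q))=False F(q)=True q=False
s_2={p,q,s}: (((p | s) U !r) & G(F(q)))=False ((p | s) U !r)=True (p | s)=True p=True s=True !r=True r=False G(F(q))=False F(q)=True q=True
s_3={p,q}: (((p | s) U !r) & G(F(q)))=False ((p | s) U !r)=True (p | s)=True p=True s=False !r=True r=False G(F(q))=False F(q)=True q=True
s_4={p,q,r}: (((p | s) U !r) & G(F(q)))=False ((p | s) U !r)=False (p | s)=True p=True s=False !r=False r=True G(F(q))=False F(q)=True q=True
s_5={p,q,r,s}: (((p | s) U !r) & G(F(q)))=False ((p | s) U !r)=False (p | s)=True p=True s=True !r=False r=True G(F(q))=False F(q)=True q=True
s_6={p,r}: (((p | s) U !r) & G(F(q)))=False ((p | s) U !r)=False (p | s)=True p=True s=False !r=False r=True G(F(q))=False F(q)=False q=False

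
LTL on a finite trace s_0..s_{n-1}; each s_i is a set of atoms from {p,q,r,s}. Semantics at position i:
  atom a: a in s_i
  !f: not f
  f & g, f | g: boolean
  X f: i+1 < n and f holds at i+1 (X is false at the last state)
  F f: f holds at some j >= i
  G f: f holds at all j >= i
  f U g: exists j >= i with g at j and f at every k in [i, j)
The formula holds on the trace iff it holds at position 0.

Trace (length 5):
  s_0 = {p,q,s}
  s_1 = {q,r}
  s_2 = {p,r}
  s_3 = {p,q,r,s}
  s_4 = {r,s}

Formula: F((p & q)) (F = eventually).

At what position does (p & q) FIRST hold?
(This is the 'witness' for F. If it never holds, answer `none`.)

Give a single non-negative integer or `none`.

s_0={p,q,s}: (p & q)=True p=True q=True
s_1={q,r}: (p & q)=False p=False q=True
s_2={p,r}: (p & q)=False p=True q=False
s_3={p,q,r,s}: (p & q)=True p=True q=True
s_4={r,s}: (p & q)=False p=False q=False
F((p & q)) holds; first witness at position 0.

Answer: 0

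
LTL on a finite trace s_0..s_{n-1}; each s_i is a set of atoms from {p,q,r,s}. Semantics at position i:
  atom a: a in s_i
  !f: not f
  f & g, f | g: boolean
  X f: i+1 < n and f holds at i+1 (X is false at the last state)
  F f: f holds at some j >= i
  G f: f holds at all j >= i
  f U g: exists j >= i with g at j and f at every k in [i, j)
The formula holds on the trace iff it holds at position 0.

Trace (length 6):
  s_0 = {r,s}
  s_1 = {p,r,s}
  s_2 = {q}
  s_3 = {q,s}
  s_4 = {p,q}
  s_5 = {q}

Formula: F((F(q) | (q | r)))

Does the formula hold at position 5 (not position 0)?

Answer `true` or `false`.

s_0={r,s}: F((F(q) | (q | r)))=True (F(q) | (q | r))=True F(q)=True q=False (q | r)=True r=True
s_1={p,r,s}: F((F(q) | (q | r)))=True (F(q) | (q | r))=True F(q)=True q=False (q | r)=True r=True
s_2={q}: F((F(q) | (q | r)))=True (F(q) | (q | r))=True F(q)=True q=True (q | r)=True r=False
s_3={q,s}: F((F(q) | (q | r)))=True (F(q) | (q | r))=True F(q)=True q=True (q | r)=True r=False
s_4={p,q}: F((F(q) | (q | r)))=True (F(q) | (q | r))=True F(q)=True q=True (q | r)=True r=False
s_5={q}: F((F(q) | (q | r)))=True (F(q) | (q | r))=True F(q)=True q=True (q | r)=True r=False
Evaluating at position 5: result = True

Answer: true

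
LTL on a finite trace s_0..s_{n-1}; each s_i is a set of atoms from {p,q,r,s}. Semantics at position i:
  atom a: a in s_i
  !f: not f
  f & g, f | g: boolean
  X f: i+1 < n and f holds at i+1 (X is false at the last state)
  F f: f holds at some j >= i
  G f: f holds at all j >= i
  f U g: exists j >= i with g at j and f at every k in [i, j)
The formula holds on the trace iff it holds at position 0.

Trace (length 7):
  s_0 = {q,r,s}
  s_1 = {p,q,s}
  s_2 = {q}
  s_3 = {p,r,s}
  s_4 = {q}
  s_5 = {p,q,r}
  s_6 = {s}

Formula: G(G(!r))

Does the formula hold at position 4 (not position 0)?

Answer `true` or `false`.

s_0={q,r,s}: G(G(!r))=False G(!r)=False !r=False r=True
s_1={p,q,s}: G(G(!r))=False G(!r)=False !r=True r=False
s_2={q}: G(G(!r))=False G(!r)=False !r=True r=False
s_3={p,r,s}: G(G(!r))=False G(!r)=False !r=False r=True
s_4={q}: G(G(!r))=False G(!r)=False !r=True r=False
s_5={p,q,r}: G(G(!r))=False G(!r)=False !r=False r=True
s_6={s}: G(G(!r))=True G(!r)=True !r=True r=False
Evaluating at position 4: result = False

Answer: false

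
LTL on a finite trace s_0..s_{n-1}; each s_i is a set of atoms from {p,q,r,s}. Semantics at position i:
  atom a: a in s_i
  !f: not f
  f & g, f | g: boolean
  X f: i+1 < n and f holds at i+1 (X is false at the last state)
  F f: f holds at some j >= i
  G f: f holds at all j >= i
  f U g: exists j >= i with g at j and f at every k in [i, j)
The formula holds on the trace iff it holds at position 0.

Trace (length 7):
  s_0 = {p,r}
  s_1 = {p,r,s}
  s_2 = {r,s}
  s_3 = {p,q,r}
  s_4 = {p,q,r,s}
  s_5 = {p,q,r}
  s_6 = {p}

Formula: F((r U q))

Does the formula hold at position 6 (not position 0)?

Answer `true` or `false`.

Answer: false

Derivation:
s_0={p,r}: F((r U q))=True (r U q)=True r=True q=False
s_1={p,r,s}: F((r U q))=True (r U q)=True r=True q=False
s_2={r,s}: F((r U q))=True (r U q)=True r=True q=False
s_3={p,q,r}: F((r U q))=True (r U q)=True r=True q=True
s_4={p,q,r,s}: F((r U q))=True (r U q)=True r=True q=True
s_5={p,q,r}: F((r U q))=True (r U q)=True r=True q=True
s_6={p}: F((r U q))=False (r U q)=False r=False q=False
Evaluating at position 6: result = False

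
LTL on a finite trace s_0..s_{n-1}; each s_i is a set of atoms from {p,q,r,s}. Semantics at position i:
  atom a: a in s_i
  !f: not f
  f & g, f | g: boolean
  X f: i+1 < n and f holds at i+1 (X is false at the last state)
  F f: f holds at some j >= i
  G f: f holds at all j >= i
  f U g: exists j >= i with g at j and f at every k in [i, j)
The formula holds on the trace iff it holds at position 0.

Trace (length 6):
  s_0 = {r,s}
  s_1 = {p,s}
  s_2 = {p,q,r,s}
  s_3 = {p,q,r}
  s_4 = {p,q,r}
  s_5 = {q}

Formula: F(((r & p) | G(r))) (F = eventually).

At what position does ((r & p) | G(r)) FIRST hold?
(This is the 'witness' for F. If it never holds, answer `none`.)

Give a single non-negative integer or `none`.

Answer: 2

Derivation:
s_0={r,s}: ((r & p) | G(r))=False (r & p)=False r=True p=False G(r)=False
s_1={p,s}: ((r & p) | G(r))=False (r & p)=False r=False p=True G(r)=False
s_2={p,q,r,s}: ((r & p) | G(r))=True (r & p)=True r=True p=True G(r)=False
s_3={p,q,r}: ((r & p) | G(r))=True (r & p)=True r=True p=True G(r)=False
s_4={p,q,r}: ((r & p) | G(r))=True (r & p)=True r=True p=True G(r)=False
s_5={q}: ((r & p) | G(r))=False (r & p)=False r=False p=False G(r)=False
F(((r & p) | G(r))) holds; first witness at position 2.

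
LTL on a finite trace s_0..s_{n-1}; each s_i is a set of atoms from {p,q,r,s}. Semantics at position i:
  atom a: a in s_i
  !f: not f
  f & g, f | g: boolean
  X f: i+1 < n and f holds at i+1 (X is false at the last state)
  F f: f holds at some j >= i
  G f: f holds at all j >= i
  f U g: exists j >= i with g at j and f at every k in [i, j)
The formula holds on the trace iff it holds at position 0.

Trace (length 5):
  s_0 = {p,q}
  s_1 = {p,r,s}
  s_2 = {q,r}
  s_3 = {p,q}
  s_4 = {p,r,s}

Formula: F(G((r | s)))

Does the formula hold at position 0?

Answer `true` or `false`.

s_0={p,q}: F(G((r | s)))=True G((r | s))=False (r | s)=False r=False s=False
s_1={p,r,s}: F(G((r | s)))=True G((r | s))=False (r | s)=True r=True s=True
s_2={q,r}: F(G((r | s)))=True G((r | s))=False (r | s)=True r=True s=False
s_3={p,q}: F(G((r | s)))=True G((r | s))=False (r | s)=False r=False s=False
s_4={p,r,s}: F(G((r | s)))=True G((r | s))=True (r | s)=True r=True s=True

Answer: true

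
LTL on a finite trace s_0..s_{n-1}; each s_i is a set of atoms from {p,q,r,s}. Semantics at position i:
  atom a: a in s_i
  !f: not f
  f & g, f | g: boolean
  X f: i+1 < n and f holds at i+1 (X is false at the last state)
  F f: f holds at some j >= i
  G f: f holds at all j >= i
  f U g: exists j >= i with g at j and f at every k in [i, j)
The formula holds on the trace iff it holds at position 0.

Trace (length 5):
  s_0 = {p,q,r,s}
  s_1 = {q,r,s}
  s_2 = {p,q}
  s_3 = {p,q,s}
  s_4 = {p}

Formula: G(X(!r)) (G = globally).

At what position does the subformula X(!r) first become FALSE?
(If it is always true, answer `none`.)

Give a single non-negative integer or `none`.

Answer: 0

Derivation:
s_0={p,q,r,s}: X(!r)=False !r=False r=True
s_1={q,r,s}: X(!r)=True !r=False r=True
s_2={p,q}: X(!r)=True !r=True r=False
s_3={p,q,s}: X(!r)=True !r=True r=False
s_4={p}: X(!r)=False !r=True r=False
G(X(!r)) holds globally = False
First violation at position 0.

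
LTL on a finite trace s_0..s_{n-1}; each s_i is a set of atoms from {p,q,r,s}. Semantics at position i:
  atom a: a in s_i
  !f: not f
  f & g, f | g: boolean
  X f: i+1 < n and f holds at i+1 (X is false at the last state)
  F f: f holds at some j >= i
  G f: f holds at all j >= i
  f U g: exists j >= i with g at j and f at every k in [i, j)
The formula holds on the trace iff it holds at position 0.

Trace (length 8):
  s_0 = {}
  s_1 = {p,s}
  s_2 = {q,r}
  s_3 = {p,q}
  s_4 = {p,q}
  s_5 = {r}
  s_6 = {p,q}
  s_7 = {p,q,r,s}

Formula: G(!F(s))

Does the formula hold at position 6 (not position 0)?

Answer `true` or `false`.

s_0={}: G(!F(s))=False !F(s)=False F(s)=True s=False
s_1={p,s}: G(!F(s))=False !F(s)=False F(s)=True s=True
s_2={q,r}: G(!F(s))=False !F(s)=False F(s)=True s=False
s_3={p,q}: G(!F(s))=False !F(s)=False F(s)=True s=False
s_4={p,q}: G(!F(s))=False !F(s)=False F(s)=True s=False
s_5={r}: G(!F(s))=False !F(s)=False F(s)=True s=False
s_6={p,q}: G(!F(s))=False !F(s)=False F(s)=True s=False
s_7={p,q,r,s}: G(!F(s))=False !F(s)=False F(s)=True s=True
Evaluating at position 6: result = False

Answer: false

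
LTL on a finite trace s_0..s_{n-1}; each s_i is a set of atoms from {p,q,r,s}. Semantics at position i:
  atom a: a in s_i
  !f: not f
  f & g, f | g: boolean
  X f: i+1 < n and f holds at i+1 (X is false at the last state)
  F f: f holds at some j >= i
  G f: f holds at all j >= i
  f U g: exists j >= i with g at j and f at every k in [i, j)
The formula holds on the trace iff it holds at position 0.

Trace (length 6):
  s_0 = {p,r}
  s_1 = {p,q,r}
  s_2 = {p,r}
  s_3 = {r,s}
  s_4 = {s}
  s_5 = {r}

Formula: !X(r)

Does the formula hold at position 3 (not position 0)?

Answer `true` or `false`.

s_0={p,r}: !X(r)=False X(r)=True r=True
s_1={p,q,r}: !X(r)=False X(r)=True r=True
s_2={p,r}: !X(r)=False X(r)=True r=True
s_3={r,s}: !X(r)=True X(r)=False r=True
s_4={s}: !X(r)=False X(r)=True r=False
s_5={r}: !X(r)=True X(r)=False r=True
Evaluating at position 3: result = True

Answer: true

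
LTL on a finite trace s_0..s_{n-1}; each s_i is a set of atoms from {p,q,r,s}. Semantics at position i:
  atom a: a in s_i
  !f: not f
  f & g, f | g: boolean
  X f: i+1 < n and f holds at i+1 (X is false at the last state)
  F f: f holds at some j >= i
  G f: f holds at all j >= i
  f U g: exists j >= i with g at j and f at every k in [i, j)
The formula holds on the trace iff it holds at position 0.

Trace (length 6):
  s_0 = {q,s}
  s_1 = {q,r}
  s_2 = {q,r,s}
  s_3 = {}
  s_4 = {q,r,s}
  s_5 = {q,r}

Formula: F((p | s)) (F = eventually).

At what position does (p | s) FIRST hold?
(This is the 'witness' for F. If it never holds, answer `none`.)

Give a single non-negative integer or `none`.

Answer: 0

Derivation:
s_0={q,s}: (p | s)=True p=False s=True
s_1={q,r}: (p | s)=False p=False s=False
s_2={q,r,s}: (p | s)=True p=False s=True
s_3={}: (p | s)=False p=False s=False
s_4={q,r,s}: (p | s)=True p=False s=True
s_5={q,r}: (p | s)=False p=False s=False
F((p | s)) holds; first witness at position 0.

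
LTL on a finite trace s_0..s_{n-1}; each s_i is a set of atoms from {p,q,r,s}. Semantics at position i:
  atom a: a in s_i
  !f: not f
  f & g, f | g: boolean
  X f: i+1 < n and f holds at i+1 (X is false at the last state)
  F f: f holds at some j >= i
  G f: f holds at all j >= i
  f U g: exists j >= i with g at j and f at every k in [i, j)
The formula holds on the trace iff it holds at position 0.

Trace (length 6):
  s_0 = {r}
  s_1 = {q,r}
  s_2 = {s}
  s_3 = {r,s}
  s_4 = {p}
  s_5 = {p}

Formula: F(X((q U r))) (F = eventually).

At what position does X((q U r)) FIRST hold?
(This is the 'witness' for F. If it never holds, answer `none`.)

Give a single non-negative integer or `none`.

Answer: 0

Derivation:
s_0={r}: X((q U r))=True (q U r)=True q=False r=True
s_1={q,r}: X((q U r))=False (q U r)=True q=True r=True
s_2={s}: X((q U r))=True (q U r)=False q=False r=False
s_3={r,s}: X((q U r))=False (q U r)=True q=False r=True
s_4={p}: X((q U r))=False (q U r)=False q=False r=False
s_5={p}: X((q U r))=False (q U r)=False q=False r=False
F(X((q U r))) holds; first witness at position 0.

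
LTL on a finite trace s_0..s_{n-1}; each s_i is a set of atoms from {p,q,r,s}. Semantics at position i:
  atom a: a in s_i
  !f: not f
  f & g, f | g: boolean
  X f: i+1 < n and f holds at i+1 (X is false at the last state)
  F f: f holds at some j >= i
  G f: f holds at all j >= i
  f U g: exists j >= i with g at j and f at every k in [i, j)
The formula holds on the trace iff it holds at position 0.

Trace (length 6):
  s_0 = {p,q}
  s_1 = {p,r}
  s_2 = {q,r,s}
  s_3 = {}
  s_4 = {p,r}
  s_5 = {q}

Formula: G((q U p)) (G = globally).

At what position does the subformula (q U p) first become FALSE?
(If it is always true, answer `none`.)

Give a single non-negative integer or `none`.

Answer: 2

Derivation:
s_0={p,q}: (q U p)=True q=True p=True
s_1={p,r}: (q U p)=True q=False p=True
s_2={q,r,s}: (q U p)=False q=True p=False
s_3={}: (q U p)=False q=False p=False
s_4={p,r}: (q U p)=True q=False p=True
s_5={q}: (q U p)=False q=True p=False
G((q U p)) holds globally = False
First violation at position 2.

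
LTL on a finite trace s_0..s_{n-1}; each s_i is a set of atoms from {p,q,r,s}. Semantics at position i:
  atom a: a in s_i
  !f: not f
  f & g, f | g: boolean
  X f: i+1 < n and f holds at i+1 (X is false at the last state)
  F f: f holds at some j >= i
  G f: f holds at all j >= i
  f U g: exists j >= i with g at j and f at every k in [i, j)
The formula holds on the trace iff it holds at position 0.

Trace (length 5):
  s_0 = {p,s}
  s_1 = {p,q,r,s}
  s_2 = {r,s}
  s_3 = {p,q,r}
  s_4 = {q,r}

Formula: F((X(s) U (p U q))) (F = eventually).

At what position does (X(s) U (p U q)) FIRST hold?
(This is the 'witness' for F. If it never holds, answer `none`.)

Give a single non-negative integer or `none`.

s_0={p,s}: (X(s) U (p U q))=True X(s)=True s=True (p U q)=True p=True q=False
s_1={p,q,r,s}: (X(s) U (p U q))=True X(s)=True s=True (p U q)=True p=True q=True
s_2={r,s}: (X(s) U (p U q))=False X(s)=False s=True (p U q)=False p=False q=False
s_3={p,q,r}: (X(s) U (p U q))=True X(s)=False s=False (p U q)=True p=True q=True
s_4={q,r}: (X(s) U (p U q))=True X(s)=False s=False (p U q)=True p=False q=True
F((X(s) U (p U q))) holds; first witness at position 0.

Answer: 0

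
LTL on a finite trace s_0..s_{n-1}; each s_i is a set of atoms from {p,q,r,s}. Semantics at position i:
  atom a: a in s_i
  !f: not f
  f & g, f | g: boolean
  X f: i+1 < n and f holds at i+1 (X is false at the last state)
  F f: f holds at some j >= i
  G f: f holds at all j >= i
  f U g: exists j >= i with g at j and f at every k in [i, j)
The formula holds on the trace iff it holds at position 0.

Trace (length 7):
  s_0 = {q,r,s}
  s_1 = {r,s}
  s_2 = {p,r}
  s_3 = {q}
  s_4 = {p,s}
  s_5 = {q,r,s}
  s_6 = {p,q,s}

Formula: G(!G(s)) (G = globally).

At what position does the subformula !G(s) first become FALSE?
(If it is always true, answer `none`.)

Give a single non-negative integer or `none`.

s_0={q,r,s}: !G(s)=True G(s)=False s=True
s_1={r,s}: !G(s)=True G(s)=False s=True
s_2={p,r}: !G(s)=True G(s)=False s=False
s_3={q}: !G(s)=True G(s)=False s=False
s_4={p,s}: !G(s)=False G(s)=True s=True
s_5={q,r,s}: !G(s)=False G(s)=True s=True
s_6={p,q,s}: !G(s)=False G(s)=True s=True
G(!G(s)) holds globally = False
First violation at position 4.

Answer: 4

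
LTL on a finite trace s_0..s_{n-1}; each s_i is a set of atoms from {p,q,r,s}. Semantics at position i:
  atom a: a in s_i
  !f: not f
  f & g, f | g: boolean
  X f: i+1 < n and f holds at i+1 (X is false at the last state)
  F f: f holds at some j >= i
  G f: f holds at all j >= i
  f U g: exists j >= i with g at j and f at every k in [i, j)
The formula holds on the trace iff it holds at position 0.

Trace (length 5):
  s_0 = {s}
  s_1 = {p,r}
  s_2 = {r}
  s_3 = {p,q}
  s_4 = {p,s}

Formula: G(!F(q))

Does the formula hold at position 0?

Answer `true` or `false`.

s_0={s}: G(!F(q))=False !F(q)=False F(q)=True q=False
s_1={p,r}: G(!F(q))=False !F(q)=False F(q)=True q=False
s_2={r}: G(!F(q))=False !F(q)=False F(q)=True q=False
s_3={p,q}: G(!F(q))=False !F(q)=False F(q)=True q=True
s_4={p,s}: G(!F(q))=True !F(q)=True F(q)=False q=False

Answer: false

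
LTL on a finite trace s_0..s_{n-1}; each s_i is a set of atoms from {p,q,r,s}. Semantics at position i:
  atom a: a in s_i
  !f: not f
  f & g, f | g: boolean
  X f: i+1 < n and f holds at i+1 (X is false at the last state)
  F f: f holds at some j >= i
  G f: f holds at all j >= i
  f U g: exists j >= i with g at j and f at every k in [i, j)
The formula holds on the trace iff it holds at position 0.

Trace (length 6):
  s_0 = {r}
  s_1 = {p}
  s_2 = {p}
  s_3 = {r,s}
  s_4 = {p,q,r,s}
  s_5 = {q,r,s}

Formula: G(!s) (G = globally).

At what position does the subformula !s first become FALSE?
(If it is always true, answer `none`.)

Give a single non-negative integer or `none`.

s_0={r}: !s=True s=False
s_1={p}: !s=True s=False
s_2={p}: !s=True s=False
s_3={r,s}: !s=False s=True
s_4={p,q,r,s}: !s=False s=True
s_5={q,r,s}: !s=False s=True
G(!s) holds globally = False
First violation at position 3.

Answer: 3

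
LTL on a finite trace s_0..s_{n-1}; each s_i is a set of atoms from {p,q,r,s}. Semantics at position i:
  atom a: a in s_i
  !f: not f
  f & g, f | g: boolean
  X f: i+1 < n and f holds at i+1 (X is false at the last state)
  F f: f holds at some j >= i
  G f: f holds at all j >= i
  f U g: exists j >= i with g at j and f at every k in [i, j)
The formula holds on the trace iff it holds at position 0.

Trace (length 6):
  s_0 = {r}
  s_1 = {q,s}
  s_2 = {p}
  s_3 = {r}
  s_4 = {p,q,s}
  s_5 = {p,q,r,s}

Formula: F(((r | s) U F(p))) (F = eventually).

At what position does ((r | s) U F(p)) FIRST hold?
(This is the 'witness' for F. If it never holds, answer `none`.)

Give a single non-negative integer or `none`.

s_0={r}: ((r | s) U F(p))=True (r | s)=True r=True s=False F(p)=True p=False
s_1={q,s}: ((r | s) U F(p))=True (r | s)=True r=False s=True F(p)=True p=False
s_2={p}: ((r | s) U F(p))=True (r | s)=False r=False s=False F(p)=True p=True
s_3={r}: ((r | s) U F(p))=True (r | s)=True r=True s=False F(p)=True p=False
s_4={p,q,s}: ((r | s) U F(p))=True (r | s)=True r=False s=True F(p)=True p=True
s_5={p,q,r,s}: ((r | s) U F(p))=True (r | s)=True r=True s=True F(p)=True p=True
F(((r | s) U F(p))) holds; first witness at position 0.

Answer: 0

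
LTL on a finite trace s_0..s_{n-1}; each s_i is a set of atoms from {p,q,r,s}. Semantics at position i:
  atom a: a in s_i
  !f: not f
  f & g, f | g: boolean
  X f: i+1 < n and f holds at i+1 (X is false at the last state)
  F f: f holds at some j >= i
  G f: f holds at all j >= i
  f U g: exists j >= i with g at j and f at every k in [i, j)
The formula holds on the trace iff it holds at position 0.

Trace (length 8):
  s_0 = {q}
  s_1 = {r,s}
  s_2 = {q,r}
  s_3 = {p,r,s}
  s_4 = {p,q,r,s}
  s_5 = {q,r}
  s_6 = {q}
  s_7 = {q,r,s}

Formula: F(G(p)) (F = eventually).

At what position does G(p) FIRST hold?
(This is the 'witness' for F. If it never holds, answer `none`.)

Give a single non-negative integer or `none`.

s_0={q}: G(p)=False p=False
s_1={r,s}: G(p)=False p=False
s_2={q,r}: G(p)=False p=False
s_3={p,r,s}: G(p)=False p=True
s_4={p,q,r,s}: G(p)=False p=True
s_5={q,r}: G(p)=False p=False
s_6={q}: G(p)=False p=False
s_7={q,r,s}: G(p)=False p=False
F(G(p)) does not hold (no witness exists).

Answer: none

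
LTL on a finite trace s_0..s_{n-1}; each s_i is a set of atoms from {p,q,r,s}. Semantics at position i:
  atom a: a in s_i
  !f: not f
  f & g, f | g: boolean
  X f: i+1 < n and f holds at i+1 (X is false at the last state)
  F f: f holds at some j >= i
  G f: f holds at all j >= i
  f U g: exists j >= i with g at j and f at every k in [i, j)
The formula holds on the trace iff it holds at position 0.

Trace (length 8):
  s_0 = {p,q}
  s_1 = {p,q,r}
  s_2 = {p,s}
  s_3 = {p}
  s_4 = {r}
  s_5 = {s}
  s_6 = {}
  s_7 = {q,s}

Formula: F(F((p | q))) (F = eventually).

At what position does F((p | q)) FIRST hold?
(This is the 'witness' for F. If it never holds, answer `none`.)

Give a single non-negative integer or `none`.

s_0={p,q}: F((p | q))=True (p | q)=True p=True q=True
s_1={p,q,r}: F((p | q))=True (p | q)=True p=True q=True
s_2={p,s}: F((p | q))=True (p | q)=True p=True q=False
s_3={p}: F((p | q))=True (p | q)=True p=True q=False
s_4={r}: F((p | q))=True (p | q)=False p=False q=False
s_5={s}: F((p | q))=True (p | q)=False p=False q=False
s_6={}: F((p | q))=True (p | q)=False p=False q=False
s_7={q,s}: F((p | q))=True (p | q)=True p=False q=True
F(F((p | q))) holds; first witness at position 0.

Answer: 0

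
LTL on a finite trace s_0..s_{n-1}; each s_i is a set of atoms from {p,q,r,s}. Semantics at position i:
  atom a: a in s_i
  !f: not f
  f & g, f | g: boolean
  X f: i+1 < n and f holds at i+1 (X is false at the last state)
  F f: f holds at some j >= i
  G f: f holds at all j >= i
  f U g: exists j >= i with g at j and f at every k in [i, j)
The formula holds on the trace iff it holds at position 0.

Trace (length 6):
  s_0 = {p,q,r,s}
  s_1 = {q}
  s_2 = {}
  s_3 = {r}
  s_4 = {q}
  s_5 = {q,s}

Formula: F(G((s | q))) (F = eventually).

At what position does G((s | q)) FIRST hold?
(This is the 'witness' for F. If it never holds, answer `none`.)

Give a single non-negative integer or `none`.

s_0={p,q,r,s}: G((s | q))=False (s | q)=True s=True q=True
s_1={q}: G((s | q))=False (s | q)=True s=False q=True
s_2={}: G((s | q))=False (s | q)=False s=False q=False
s_3={r}: G((s | q))=False (s | q)=False s=False q=False
s_4={q}: G((s | q))=True (s | q)=True s=False q=True
s_5={q,s}: G((s | q))=True (s | q)=True s=True q=True
F(G((s | q))) holds; first witness at position 4.

Answer: 4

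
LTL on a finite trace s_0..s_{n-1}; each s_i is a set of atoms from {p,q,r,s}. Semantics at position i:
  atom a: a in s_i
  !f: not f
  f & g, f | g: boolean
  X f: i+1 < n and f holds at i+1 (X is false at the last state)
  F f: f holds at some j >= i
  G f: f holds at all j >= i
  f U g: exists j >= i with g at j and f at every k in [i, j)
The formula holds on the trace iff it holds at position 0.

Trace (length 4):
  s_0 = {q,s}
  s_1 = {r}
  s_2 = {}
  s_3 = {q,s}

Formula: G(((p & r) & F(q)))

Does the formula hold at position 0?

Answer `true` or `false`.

Answer: false

Derivation:
s_0={q,s}: G(((p & r) & F(q)))=False ((p & r) & F(q))=False (p & r)=False p=False r=False F(q)=True q=True
s_1={r}: G(((p & r) & F(q)))=False ((p & r) & F(q))=False (p & r)=False p=False r=True F(q)=True q=False
s_2={}: G(((p & r) & F(q)))=False ((p & r) & F(q))=False (p & r)=False p=False r=False F(q)=True q=False
s_3={q,s}: G(((p & r) & F(q)))=False ((p & r) & F(q))=False (p & r)=False p=False r=False F(q)=True q=True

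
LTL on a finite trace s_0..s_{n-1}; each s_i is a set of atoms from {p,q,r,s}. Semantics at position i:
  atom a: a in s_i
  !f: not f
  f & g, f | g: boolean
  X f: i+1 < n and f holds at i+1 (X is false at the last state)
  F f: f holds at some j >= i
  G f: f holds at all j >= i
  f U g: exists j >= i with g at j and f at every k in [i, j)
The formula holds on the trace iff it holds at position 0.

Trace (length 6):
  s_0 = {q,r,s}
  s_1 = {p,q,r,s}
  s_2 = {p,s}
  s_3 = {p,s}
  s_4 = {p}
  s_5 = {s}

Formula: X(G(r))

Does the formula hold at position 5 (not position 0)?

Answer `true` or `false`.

Answer: false

Derivation:
s_0={q,r,s}: X(G(r))=False G(r)=False r=True
s_1={p,q,r,s}: X(G(r))=False G(r)=False r=True
s_2={p,s}: X(G(r))=False G(r)=False r=False
s_3={p,s}: X(G(r))=False G(r)=False r=False
s_4={p}: X(G(r))=False G(r)=False r=False
s_5={s}: X(G(r))=False G(r)=False r=False
Evaluating at position 5: result = False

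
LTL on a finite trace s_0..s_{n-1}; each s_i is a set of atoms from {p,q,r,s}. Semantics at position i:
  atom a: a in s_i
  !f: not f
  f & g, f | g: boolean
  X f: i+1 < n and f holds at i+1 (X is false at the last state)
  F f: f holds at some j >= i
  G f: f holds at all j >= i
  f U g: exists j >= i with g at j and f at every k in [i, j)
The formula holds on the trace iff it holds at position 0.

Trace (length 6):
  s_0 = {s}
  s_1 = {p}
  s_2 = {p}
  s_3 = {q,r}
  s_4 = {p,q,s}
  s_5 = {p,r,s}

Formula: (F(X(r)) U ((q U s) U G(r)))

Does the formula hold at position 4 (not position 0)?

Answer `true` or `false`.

s_0={s}: (F(X(r)) U ((q U s) U G(r)))=True F(X(r))=True X(r)=False r=False ((q U s) U G(r))=False (q U s)=True q=False s=True G(r)=False
s_1={p}: (F(X(r)) U ((q U s) U G(r)))=True F(X(r))=True X(r)=False r=False ((q U s) U G(r))=False (q U s)=False q=False s=False G(r)=False
s_2={p}: (F(X(r)) U ((q U s) U G(r)))=True F(X(r))=True X(r)=True r=False ((q U s) U G(r))=False (q U s)=False q=False s=False G(r)=False
s_3={q,r}: (F(X(r)) U ((q U s) U G(r)))=True F(X(r))=True X(r)=False r=True ((q U s) U G(r))=True (q U s)=True q=True s=False G(r)=False
s_4={p,q,s}: (F(X(r)) U ((q U s) U G(r)))=True F(X(r))=True X(r)=True r=False ((q U s) U G(r))=True (q U s)=True q=True s=True G(r)=False
s_5={p,r,s}: (F(X(r)) U ((q U s) U G(r)))=True F(X(r))=False X(r)=False r=True ((q U s) U G(r))=True (q U s)=True q=False s=True G(r)=True
Evaluating at position 4: result = True

Answer: true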